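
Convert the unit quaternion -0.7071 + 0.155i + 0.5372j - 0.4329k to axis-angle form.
axis = (0.2192, 0.7597, -0.6122), θ = 3π/2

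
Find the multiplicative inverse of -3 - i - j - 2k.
-0.2 + 0.0667i + 0.0667j + 0.1333k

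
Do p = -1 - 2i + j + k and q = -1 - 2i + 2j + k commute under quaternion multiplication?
No: pq = -6 + 3i - 3j - 4k ≠ -6 + 5i - 3j = qp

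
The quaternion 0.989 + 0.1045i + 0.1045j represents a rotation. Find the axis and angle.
axis = (√2/2, √2/2, 0), θ = 17°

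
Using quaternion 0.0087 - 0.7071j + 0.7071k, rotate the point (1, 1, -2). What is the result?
(-0.988, 2.012, -0.988)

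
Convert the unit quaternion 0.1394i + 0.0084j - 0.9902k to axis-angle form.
axis = (0.1394, 0.0084, -0.9902), θ = π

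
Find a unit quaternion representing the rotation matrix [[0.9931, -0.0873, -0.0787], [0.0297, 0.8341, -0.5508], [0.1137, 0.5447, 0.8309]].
0.9563 + 0.2864i - 0.0503j + 0.0306k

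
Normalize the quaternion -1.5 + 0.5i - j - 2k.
-0.5477 + 0.1826i - 0.3651j - 0.7303k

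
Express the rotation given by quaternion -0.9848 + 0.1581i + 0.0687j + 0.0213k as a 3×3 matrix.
[[0.9897, 0.0637, -0.1286], [-0.0202, 0.9491, 0.3143], [0.142, -0.3085, 0.9406]]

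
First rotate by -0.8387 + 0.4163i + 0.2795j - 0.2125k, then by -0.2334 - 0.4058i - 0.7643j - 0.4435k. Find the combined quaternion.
0.4841 + 0.5296i + 0.3049j + 0.6263k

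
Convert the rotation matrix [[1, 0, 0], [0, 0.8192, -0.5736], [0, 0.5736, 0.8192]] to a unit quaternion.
0.9537 + 0.3007i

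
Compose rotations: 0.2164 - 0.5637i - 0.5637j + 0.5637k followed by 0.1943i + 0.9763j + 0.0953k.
0.6061 + 0.6461i + 0.048j + 0.4614k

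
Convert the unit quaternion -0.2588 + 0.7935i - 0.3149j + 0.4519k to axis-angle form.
axis = (0.8215, -0.326, 0.4678), θ = 7π/6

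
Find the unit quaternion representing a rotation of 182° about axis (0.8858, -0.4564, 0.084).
-0.0175 + 0.8857i - 0.4563j + 0.084k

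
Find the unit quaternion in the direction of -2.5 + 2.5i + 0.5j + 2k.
-0.6108 + 0.6108i + 0.1222j + 0.4887k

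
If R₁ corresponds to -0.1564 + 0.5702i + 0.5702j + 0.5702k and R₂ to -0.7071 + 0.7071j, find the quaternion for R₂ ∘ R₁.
-0.2926 - 0.5138j - 0.8064k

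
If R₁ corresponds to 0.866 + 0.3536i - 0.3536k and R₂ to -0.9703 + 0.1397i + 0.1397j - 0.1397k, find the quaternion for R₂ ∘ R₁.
-0.9391 - 0.2715i + 0.121j + 0.1727k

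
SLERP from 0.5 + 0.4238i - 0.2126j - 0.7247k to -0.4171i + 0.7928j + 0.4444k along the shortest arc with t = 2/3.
0.1856 + 0.4548i - 0.6445j - 0.586k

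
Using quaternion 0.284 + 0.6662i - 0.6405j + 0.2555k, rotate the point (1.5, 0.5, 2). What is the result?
(-0.473, -2.483, -0.334)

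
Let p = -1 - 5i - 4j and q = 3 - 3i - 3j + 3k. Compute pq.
-30 - 24i + 6j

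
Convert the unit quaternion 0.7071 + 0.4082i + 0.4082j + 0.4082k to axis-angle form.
axis = (√3/3, √3/3, √3/3), θ = π/2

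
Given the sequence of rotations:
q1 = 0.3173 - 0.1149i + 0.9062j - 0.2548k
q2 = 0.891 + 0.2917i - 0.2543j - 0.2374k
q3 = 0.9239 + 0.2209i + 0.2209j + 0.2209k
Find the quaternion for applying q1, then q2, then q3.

q2 · q1 = 0.4862 + 0.2701i + 0.8283j - 0.0672k
q3 · q2 · q1 = 0.2214 + 0.1591i + 0.9472j + 0.1686k
0.2214 + 0.1591i + 0.9472j + 0.1686k


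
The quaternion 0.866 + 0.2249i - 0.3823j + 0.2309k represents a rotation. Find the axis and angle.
axis = (0.4498, -0.7645, 0.4618), θ = π/3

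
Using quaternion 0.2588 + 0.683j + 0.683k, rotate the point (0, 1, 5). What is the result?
(1.414, 4.732, 1.268)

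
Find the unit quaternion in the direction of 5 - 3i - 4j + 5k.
0.5774 - 0.3464i - 0.4619j + 0.5774k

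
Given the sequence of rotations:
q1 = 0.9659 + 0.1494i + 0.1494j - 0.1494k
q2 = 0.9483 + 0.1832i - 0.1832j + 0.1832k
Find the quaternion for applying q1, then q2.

q2 · q1 = 0.9433 + 0.3186i + 0.0195j + 0.09k
0.9433 + 0.3186i + 0.0195j + 0.09k


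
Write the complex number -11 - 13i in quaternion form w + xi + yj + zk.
-11 - 13i + 0j + 0k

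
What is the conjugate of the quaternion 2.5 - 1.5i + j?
2.5 + 1.5i - j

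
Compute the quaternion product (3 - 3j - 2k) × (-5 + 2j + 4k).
-1 - 8i + 21j + 22k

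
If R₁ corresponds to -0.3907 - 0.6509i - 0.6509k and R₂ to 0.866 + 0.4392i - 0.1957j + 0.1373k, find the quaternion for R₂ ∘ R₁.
0.0369 - 0.6079i + 0.273j - 0.7447k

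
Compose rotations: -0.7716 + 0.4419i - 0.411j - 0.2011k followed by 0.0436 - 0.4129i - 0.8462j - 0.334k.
-0.2661 + 0.3708i + 0.4044j + 0.7926k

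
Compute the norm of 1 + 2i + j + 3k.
√15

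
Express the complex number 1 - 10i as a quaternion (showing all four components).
1 - 10i + 0j + 0k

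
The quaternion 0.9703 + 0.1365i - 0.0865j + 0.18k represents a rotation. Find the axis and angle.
axis = (0.5643, -0.3576, 0.7441), θ = 28°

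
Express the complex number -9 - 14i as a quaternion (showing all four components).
-9 - 14i + 0j + 0k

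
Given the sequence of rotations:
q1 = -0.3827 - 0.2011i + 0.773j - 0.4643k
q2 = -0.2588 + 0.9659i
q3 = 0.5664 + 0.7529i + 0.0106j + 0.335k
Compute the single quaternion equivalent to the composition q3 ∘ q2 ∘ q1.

q2 · q1 = 0.2933 - 0.3176i + 0.2484j + 0.8668k
q3 · q2 · q1 = 0.1122 - 0.0331i - 0.6152j + 0.7796k
0.1122 - 0.0331i - 0.6152j + 0.7796k


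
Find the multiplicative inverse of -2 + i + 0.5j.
-0.381 - 0.1905i - 0.0952j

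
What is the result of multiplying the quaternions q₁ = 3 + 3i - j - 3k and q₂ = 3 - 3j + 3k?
15 - 3i - 21j - 9k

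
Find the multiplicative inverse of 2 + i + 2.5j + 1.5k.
0.1481 - 0.0741i - 0.1852j - 0.1111k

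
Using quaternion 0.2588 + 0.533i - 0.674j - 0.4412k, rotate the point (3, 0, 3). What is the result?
(-3.351, -1.884, -1.795)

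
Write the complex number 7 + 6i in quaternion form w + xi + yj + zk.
7 + 6i + 0j + 0k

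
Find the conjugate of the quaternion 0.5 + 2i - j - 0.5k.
0.5 - 2i + j + 0.5k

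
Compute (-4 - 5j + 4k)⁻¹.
-0.0702 + 0.0877j - 0.0702k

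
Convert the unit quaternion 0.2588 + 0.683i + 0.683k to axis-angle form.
axis = (√2/2, 0, √2/2), θ = 5π/6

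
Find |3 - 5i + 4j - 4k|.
√66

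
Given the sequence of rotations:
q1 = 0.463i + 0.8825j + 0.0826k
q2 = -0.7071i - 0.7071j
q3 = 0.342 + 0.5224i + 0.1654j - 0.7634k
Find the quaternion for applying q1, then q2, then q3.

q2 · q1 = 0.9514 - 0.0584i + 0.0584j - 0.2966k
q3 · q2 · q1 = 0.1198 + 0.4726i + 0.3769j - 0.7876k
0.1198 + 0.4726i + 0.3769j - 0.7876k


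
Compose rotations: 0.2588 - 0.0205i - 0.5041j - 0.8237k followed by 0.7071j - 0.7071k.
-0.226 - 0.9389i + 0.1975j - 0.1685k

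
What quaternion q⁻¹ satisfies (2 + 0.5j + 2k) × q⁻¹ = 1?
0.2424 - 0.0606j - 0.2424k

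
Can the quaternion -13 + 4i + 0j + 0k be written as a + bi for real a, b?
Yes. The quaternion -13 + 4i has j- and k-coefficients y = z = 0, so it lies in the complex subalgebra spanned by 1 and i.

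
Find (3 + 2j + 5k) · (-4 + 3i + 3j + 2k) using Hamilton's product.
-28 - 2i + 16j - 20k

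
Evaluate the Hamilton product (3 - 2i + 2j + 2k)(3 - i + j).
5 - 11i + 7j + 6k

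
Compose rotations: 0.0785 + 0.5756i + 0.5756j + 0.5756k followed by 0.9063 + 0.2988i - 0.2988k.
0.0711 + 0.7171i + 0.1777j + 0.6702k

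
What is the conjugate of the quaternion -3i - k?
3i + k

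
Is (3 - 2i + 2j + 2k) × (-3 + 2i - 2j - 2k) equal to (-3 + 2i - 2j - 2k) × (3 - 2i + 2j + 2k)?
Yes: pq = qp = 3 + 12i - 12j - 12k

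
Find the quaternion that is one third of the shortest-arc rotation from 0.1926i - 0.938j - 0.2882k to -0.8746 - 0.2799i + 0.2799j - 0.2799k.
0.3868 + 0.2776i - 0.8729j - 0.1064k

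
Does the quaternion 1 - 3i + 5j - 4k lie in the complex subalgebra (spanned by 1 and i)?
No. The quaternion 1 - 3i + 5j - 4k has j-coefficient y = 5 and k-coefficient z = -4, not both zero, so it does not lie in the complex subalgebra spanned by 1 and i.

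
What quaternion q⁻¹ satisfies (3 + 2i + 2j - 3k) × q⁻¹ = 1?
0.1154 - 0.0769i - 0.0769j + 0.1154k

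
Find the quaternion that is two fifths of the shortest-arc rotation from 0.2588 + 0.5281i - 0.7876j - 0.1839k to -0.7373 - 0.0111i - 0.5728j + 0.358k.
-0.1997 + 0.3904i - 0.8971j + 0.0533k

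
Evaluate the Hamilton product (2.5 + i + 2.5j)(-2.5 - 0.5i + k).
-5.75 - 1.25i - 7.25j + 3.75k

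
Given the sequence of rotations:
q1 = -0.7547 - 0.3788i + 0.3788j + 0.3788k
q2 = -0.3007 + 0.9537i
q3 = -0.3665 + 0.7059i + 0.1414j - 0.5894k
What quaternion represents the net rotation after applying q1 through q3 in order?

q2 · q1 = 0.5882 - 0.6059i - 0.4752j + 0.2474k
q3 · q2 · q1 = 0.4251 + 0.3922i + 0.4398j - 0.6871k
0.4251 + 0.3922i + 0.4398j - 0.6871k


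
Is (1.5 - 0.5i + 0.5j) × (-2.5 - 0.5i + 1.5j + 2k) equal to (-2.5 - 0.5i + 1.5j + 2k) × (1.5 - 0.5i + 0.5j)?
No: pq = -4.75 + 1.5i + 2j + 2.5k ≠ -4.75 - 0.5i + 3.5k = qp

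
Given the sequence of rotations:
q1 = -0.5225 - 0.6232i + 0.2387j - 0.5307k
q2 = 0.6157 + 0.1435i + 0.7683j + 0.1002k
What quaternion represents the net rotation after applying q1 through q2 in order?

q2 · q1 = -0.3625 - 0.8903i - 0.2408j + 0.134k
-0.3625 - 0.8903i - 0.2408j + 0.134k


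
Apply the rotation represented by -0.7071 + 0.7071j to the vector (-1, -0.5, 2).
(-2, -0.5, -1)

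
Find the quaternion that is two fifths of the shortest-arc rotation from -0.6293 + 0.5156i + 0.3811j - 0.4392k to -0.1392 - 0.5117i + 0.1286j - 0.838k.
-0.5362 + 0.1128i + 0.3478j - 0.7608k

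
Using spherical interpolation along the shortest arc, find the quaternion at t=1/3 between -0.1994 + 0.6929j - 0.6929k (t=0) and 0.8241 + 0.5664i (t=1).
-0.5402 - 0.2593i + 0.5661j - 0.5661k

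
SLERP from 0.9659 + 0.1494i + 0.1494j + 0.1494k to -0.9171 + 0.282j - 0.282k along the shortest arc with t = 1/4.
0.9748 + 0.114i + 0.0409j + 0.1871k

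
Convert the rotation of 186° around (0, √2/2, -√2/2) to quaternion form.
-0.0523 + 0.7061j - 0.7061k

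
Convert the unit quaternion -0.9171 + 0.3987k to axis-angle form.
axis = (0, 0, 1), θ = 313°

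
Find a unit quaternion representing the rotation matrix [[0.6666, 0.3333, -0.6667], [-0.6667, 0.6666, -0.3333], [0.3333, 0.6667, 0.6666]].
0.866 + 0.2887i - 0.2887j - 0.2887k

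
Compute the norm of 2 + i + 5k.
√30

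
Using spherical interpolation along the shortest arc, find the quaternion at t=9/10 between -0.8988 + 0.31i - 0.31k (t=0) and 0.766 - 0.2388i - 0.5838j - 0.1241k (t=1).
-0.8017 + 0.2532i + 0.5355j + 0.0797k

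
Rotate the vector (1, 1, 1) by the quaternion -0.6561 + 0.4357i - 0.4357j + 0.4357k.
(1.384, -0.519, -0.903)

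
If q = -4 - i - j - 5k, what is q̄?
-4 + i + j + 5k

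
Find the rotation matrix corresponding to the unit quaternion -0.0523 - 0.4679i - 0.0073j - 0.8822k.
[[-0.5567, -0.0854, 0.8263], [0.0991, -0.9944, -0.0361], [0.8248, 0.0618, 0.562]]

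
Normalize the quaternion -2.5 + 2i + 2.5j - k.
-0.5976 + 0.4781i + 0.5976j - 0.239k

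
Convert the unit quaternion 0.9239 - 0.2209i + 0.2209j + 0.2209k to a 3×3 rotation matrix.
[[0.8048, -0.5058, 0.3106], [0.3106, 0.8048, 0.5058], [-0.5058, -0.3106, 0.8048]]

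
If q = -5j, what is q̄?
5j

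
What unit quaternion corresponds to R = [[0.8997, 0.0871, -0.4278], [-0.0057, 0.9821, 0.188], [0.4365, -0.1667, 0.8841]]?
0.9703 - 0.0914i - 0.2227j - 0.0239k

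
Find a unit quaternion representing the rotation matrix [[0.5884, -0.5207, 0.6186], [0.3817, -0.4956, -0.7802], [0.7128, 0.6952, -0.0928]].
0.5 + 0.7377i - 0.0471j + 0.4512k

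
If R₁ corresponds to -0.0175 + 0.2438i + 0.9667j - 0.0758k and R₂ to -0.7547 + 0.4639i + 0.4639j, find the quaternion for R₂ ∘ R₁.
-0.5483 - 0.2273i - 0.7025j + 0.3926k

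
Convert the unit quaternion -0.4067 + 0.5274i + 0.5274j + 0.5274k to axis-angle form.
axis = (√3/3, √3/3, √3/3), θ = 228°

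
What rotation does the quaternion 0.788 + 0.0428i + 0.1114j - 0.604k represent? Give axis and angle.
axis = (0.0695, 0.1809, -0.981), θ = 76°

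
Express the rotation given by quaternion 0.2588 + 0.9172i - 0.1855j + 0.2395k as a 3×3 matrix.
[[0.8165, -0.4642, 0.3433], [-0.2163, -0.7972, -0.5636], [0.5354, 0.3859, -0.7513]]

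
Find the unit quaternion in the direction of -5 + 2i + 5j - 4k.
-0.5976 + 0.239i + 0.5976j - 0.4781k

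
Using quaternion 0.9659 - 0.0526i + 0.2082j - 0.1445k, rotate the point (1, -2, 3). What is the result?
(1.609, -2.082, 2.66)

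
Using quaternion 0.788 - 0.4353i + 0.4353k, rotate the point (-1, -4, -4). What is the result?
(3.639, -4.398, 0.639)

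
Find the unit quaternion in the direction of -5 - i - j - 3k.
-0.8333 - 0.1667i - 0.1667j - 0.5k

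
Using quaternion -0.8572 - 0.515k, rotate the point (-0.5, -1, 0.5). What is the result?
(0.648, -0.911, 0.5)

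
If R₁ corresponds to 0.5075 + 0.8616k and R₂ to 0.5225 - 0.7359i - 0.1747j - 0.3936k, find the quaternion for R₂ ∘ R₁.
0.6043 - 0.524i + 0.5454j + 0.2504k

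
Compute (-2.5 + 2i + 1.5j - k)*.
-2.5 - 2i - 1.5j + k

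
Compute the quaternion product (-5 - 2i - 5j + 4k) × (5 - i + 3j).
-12 - 17i - 44j + 9k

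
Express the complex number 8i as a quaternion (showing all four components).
0 + 8i + 0j + 0k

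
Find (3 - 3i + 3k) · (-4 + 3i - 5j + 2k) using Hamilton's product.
-9 + 36i + 9k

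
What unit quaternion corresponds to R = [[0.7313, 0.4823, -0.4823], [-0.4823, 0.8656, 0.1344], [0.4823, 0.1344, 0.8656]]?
0.9304 - 0.2592j - 0.2592k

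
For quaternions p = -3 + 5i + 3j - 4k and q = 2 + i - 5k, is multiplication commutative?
No: pq = -31 - 8i + 27j + 4k ≠ -31 + 22i - 15j + 10k = qp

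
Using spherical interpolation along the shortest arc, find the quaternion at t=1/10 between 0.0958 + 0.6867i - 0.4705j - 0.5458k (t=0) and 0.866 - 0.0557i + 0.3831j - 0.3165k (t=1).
0.2265 + 0.6662i - 0.4037j - 0.5847k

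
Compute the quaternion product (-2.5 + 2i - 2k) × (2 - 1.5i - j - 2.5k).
-7 + 5.75i + 10.5j + 0.25k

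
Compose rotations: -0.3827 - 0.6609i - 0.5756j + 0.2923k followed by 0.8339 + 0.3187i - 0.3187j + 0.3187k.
-0.3851 - 0.5828i - 0.6618j - 0.2723k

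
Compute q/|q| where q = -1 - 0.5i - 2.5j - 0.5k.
-0.3592 - 0.1796i - 0.898j - 0.1796k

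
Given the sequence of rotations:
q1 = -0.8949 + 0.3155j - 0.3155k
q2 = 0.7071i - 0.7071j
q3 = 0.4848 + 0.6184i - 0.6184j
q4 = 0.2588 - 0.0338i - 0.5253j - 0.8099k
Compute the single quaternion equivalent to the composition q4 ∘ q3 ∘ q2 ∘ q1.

q2 · q1 = 0.2231 - 0.4097i + 0.8559j + 0.2231k
q3 · q2 · q1 = 0.8908 - 0.1986i + 0.139j + 0.3841k
q4 · q3 · q2 · q1 = 0.6079 - 0.1707i - 0.2581j - 0.7311k
0.6079 - 0.1707i - 0.2581j - 0.7311k


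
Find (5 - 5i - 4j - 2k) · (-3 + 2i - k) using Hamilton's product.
-7 + 29i + 3j + 9k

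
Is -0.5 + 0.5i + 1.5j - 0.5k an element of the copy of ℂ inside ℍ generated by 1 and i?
No. The quaternion -0.5 + 0.5i + 1.5j - 0.5k has j-coefficient y = 1.5 and k-coefficient z = -0.5, not both zero, so it does not lie in the complex subalgebra spanned by 1 and i.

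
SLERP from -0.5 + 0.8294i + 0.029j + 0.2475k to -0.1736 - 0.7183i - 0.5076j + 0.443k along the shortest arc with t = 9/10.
0.1008 + 0.7803i + 0.4816j - 0.3861k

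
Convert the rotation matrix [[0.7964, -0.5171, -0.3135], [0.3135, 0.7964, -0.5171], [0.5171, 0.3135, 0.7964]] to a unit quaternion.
0.9205 + 0.2256i - 0.2256j + 0.2256k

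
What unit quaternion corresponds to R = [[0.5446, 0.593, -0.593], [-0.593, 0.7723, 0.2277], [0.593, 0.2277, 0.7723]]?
0.8788 - 0.3374j - 0.3374k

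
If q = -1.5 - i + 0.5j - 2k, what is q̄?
-1.5 + i - 0.5j + 2k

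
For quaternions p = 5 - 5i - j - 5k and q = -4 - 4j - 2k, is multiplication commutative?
No: pq = -34 + 2i - 26j + 30k ≠ -34 + 38i - 6j - 10k = qp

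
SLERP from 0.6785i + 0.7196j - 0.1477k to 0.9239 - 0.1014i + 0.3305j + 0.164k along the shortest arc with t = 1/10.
0.1327 + 0.643i + 0.7448j - 0.1196k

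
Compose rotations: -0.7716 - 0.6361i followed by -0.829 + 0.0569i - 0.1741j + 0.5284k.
0.6759 + 0.4834i - 0.2018j - 0.5185k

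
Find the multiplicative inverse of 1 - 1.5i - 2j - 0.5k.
0.1333 + 0.2i + 0.2667j + 0.0667k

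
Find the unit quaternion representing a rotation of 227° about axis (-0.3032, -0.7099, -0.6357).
-0.3987 - 0.2781i - 0.651j - 0.583k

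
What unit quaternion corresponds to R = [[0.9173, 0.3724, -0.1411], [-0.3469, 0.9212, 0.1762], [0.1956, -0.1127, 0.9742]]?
0.9763 - 0.074i - 0.0862j - 0.1842k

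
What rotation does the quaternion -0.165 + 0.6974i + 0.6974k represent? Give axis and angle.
axis = (√2/2, 0, √2/2), θ = 199°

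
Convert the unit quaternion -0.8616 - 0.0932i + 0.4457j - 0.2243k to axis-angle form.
axis = (-0.1836, 0.8781, -0.4419), θ = 299°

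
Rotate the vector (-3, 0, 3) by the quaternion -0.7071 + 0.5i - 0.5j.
(0.621, 3.621, 2.121)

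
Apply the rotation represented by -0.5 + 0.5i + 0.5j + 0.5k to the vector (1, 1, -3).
(1, -3, 1)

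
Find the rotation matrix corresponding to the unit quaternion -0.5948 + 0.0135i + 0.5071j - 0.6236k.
[[-0.2921, -0.7281, -0.6201], [0.7555, 0.2219, -0.6164], [0.5864, -0.6485, 0.4853]]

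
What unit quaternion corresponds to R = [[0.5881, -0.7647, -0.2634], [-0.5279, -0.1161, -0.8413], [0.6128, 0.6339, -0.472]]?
0.5 + 0.7376i - 0.4381j + 0.1184k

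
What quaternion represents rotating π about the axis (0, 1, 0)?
j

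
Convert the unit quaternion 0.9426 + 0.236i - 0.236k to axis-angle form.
axis = (√2/2, 0, -√2/2), θ = 39°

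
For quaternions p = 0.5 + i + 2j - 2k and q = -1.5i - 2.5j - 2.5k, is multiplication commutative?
No: pq = 1.5 - 10.75i + 4.25j - 0.75k ≠ 1.5 + 9.25i - 6.75j - 1.75k = qp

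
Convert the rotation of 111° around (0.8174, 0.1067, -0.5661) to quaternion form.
0.5664 + 0.6736i + 0.0879j - 0.4665k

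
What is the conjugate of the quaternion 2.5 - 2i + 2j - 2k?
2.5 + 2i - 2j + 2k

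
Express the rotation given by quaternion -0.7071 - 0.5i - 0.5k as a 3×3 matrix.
[[0.5, -0.7071, 0.5], [0.7071, 0, -0.7071], [0.5, 0.7071, 0.5]]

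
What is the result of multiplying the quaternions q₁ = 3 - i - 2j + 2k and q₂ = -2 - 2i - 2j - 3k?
-6 + 6i - 9j - 15k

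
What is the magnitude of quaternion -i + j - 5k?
√27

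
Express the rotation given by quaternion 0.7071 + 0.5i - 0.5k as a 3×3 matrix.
[[0.5, 0.7071, -0.5], [-0.7071, 0, -0.7071], [-0.5, 0.7071, 0.5]]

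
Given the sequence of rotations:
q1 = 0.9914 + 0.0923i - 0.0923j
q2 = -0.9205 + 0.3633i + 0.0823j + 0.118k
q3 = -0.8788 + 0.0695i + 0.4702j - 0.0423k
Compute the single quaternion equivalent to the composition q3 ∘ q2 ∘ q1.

q2 · q1 = -0.9385 + 0.2861i + 0.1774j + 0.0759k
q3 · q2 · q1 = 0.7247 - 0.2735i - 0.6146j - 0.1492k
0.7247 - 0.2735i - 0.6146j - 0.1492k


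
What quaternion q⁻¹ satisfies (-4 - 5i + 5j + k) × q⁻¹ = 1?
-0.0597 + 0.0746i - 0.0746j - 0.0149k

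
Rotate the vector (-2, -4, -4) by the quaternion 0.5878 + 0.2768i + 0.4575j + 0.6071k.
(-1.342, -3.293, -4.833)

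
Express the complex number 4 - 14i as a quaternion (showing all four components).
4 - 14i + 0j + 0k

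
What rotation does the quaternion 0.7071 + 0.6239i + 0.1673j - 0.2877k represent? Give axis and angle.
axis = (0.8823, 0.2366, -0.4069), θ = π/2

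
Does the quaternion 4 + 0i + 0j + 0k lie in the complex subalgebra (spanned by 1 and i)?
Yes. The quaternion 4 has j- and k-coefficients y = z = 0, so it lies in the complex subalgebra spanned by 1 and i.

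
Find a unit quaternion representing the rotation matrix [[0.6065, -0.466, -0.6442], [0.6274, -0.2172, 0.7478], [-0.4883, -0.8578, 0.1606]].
0.6225 - 0.6448i - 0.0626j + 0.4391k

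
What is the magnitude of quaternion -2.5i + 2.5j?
3.536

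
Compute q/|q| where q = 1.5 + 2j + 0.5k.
0.5883 + 0.7845j + 0.1961k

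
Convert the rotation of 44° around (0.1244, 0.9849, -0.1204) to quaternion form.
0.9272 + 0.0466i + 0.369j - 0.0451k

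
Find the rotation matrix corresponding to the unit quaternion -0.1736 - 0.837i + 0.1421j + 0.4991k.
[[0.4614, -0.0646, -0.8848], [-0.4112, -0.8993, -0.1488], [-0.7862, 0.4325, -0.4415]]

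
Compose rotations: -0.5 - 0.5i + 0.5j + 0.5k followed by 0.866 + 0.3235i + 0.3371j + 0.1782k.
-0.5289 - 0.5153i + 0.0136j + 0.6742k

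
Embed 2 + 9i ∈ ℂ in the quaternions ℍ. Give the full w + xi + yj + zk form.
2 + 9i + 0j + 0k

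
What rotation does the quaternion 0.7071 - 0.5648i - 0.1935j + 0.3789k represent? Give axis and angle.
axis = (-0.7987, -0.2736, 0.5358), θ = π/2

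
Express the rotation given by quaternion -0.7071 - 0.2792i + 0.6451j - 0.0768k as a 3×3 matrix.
[[0.1559, -0.4688, -0.8694], [-0.2516, 0.8323, -0.4939], [0.9552, 0.2958, 0.0118]]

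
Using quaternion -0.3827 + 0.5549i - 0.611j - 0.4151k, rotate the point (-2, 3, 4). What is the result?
(-2.777, 4.567, 0.654)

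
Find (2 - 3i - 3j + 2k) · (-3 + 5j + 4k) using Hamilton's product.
1 - 13i + 31j - 13k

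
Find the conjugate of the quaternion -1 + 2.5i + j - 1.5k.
-1 - 2.5i - j + 1.5k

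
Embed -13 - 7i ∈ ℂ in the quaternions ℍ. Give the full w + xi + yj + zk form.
-13 - 7i + 0j + 0k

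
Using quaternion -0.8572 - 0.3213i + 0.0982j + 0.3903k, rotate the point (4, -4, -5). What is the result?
(2.376, -2.513, -6.711)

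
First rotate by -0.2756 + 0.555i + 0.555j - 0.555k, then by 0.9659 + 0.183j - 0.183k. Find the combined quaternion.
-0.4693 + 0.5361i + 0.3841j - 0.5872k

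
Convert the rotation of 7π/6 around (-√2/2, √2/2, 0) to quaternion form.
-0.2588 - 0.683i + 0.683j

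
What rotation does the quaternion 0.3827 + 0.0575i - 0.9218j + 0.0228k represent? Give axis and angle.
axis = (0.0622, -0.9978, 0.0247), θ = 3π/4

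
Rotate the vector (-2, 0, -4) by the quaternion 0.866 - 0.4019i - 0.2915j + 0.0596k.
(0.565, -3.32, -2.942)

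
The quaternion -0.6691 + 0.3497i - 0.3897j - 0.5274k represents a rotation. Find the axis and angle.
axis = (0.4705, -0.5244, -0.7097), θ = 264°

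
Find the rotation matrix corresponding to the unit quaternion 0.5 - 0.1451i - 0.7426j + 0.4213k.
[[-0.4579, -0.2058, -0.8649], [0.6368, 0.6029, -0.4806], [0.6203, -0.7708, -0.145]]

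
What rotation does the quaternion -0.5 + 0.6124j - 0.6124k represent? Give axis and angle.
axis = (0, √2/2, -√2/2), θ = 4π/3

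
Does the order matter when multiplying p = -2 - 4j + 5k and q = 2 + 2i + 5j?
Yes: pq = 16 - 29i - 8j + 18k ≠ 16 + 21i - 28j + 2k = qp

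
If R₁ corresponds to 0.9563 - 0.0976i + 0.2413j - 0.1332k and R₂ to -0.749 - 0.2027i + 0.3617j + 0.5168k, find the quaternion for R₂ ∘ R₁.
-0.7545 - 0.2936i + 0.0877j + 0.5804k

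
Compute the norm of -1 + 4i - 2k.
√21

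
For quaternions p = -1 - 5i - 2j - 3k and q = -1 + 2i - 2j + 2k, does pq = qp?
No: pq = 13 - 7i + 8j + 15k ≠ 13 + 13i - 13k = qp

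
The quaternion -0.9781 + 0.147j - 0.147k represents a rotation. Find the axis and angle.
axis = (0, √2/2, -√2/2), θ = 336°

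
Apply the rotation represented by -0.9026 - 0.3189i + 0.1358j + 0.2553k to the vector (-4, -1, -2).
(-2.889, 2.536, -2.494)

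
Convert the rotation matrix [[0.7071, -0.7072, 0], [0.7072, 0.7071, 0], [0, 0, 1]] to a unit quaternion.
0.9239 + 0.3827k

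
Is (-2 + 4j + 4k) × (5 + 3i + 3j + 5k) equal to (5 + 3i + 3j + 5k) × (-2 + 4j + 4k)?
No: pq = -42 + 2i + 26j - 2k ≠ -42 - 14i + 2j + 22k = qp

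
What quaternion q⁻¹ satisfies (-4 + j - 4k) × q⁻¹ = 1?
-0.1212 - 0.0303j + 0.1212k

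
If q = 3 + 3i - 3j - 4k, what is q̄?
3 - 3i + 3j + 4k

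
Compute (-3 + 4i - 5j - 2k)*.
-3 - 4i + 5j + 2k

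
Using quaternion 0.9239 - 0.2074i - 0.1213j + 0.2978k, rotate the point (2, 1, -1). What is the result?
(1.434, 1.627, -1.139)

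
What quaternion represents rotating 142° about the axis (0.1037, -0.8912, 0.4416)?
0.3256 + 0.0981i - 0.8426j + 0.4175k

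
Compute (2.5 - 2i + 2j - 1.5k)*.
2.5 + 2i - 2j + 1.5k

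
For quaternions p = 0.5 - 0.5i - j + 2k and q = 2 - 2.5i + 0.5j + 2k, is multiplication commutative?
No: pq = -3.75 - 5.25i - 5.75j + 2.25k ≠ -3.75 + 0.75i + 2.25j + 7.75k = qp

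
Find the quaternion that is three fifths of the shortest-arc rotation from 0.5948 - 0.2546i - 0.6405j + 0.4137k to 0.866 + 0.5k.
0.8126 - 0.1107i - 0.2786j + 0.4998k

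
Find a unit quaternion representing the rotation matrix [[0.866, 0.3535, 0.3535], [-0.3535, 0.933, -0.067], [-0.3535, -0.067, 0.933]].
0.9659 + 0.183j - 0.183k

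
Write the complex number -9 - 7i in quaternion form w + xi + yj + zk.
-9 - 7i + 0j + 0k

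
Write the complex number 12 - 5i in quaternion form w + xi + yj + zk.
12 - 5i + 0j + 0k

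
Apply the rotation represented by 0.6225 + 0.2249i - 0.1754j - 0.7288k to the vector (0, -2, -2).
(-0.565, 0.376, -2.746)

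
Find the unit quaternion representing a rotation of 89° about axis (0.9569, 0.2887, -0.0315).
0.7133 + 0.6707i + 0.2024j - 0.0221k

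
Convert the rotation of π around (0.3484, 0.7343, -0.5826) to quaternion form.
0.3484i + 0.7343j - 0.5826k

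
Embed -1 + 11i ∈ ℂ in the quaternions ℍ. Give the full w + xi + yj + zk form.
-1 + 11i + 0j + 0k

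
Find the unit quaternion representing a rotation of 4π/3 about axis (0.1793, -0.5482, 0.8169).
-0.5 + 0.1553i - 0.4748j + 0.7075k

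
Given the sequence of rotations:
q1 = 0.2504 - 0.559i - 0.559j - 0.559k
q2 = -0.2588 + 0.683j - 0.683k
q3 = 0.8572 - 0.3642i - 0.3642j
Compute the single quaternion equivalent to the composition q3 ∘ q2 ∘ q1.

q2 · q1 = -0.0648 - 0.6189i + 0.6975j + 0.3554k
q3 · q2 · q1 = -0.0269 - 0.6364i + 0.7509j - 0.1748k
-0.0269 - 0.6364i + 0.7509j - 0.1748k


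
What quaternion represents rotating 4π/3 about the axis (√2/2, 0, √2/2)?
-0.5 + 0.6124i + 0.6124k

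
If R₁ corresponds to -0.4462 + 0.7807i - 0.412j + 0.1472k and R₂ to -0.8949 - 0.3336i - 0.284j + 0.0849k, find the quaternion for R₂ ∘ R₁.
0.5302 - 0.5566i + 0.6108j + 0.1896k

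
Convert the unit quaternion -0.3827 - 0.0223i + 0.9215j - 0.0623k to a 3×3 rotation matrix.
[[-0.7061, -0.0888, -0.7025], [0.0066, 0.9912, -0.1319], [0.7081, -0.0978, -0.6993]]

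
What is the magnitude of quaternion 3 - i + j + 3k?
√20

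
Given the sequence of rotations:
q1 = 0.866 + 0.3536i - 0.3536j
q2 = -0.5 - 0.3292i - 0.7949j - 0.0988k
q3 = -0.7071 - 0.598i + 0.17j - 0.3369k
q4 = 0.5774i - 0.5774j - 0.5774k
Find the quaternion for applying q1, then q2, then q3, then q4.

q2 · q1 = -0.5977 - 0.4968i - 0.5465j + 0.3119k
q3 · q2 · q1 = 0.3235 + 0.5776i + 0.6387j + 0.3921k
q4 · q3 · q2 · q1 = 0.2617 + 0.3292i - 0.7467j + 0.5155k
0.2617 + 0.3292i - 0.7467j + 0.5155k


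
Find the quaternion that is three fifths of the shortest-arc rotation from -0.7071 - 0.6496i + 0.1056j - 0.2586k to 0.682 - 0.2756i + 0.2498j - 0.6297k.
-0.918 - 0.147i - 0.1343j + 0.3428k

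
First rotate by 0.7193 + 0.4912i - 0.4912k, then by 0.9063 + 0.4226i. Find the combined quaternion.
0.4443 + 0.7492i + 0.2076j - 0.4452k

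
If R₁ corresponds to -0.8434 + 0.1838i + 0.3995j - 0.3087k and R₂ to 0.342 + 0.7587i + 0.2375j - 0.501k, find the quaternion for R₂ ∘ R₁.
-0.6774 - 0.4502i + 0.0784j + 0.5764k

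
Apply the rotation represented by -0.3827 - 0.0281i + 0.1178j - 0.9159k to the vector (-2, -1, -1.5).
(2.177, -0.354, -1.545)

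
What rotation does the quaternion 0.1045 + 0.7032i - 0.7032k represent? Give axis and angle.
axis = (√2/2, 0, -√2/2), θ = 168°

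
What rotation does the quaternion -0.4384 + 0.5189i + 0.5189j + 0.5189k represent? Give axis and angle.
axis = (√3/3, √3/3, √3/3), θ = 232°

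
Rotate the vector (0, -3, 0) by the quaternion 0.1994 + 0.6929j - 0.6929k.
(-0.829, -0.119, 2.881)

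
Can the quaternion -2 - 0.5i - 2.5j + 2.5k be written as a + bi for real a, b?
No. The quaternion -2 - 0.5i - 2.5j + 2.5k has j-coefficient y = -2.5 and k-coefficient z = 2.5, not both zero, so it does not lie in the complex subalgebra spanned by 1 and i.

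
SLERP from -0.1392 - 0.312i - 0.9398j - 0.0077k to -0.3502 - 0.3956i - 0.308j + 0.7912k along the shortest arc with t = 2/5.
-0.263 - 0.4035i - 0.7933j + 0.3726k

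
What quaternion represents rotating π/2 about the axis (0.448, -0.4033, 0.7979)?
0.7071 + 0.3168i - 0.2852j + 0.5642k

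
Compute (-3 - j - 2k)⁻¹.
-0.2143 + 0.0714j + 0.1429k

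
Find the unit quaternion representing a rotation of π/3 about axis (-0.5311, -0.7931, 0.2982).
0.866 - 0.2656i - 0.3966j + 0.1491k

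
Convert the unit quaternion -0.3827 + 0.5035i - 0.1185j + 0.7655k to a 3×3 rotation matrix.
[[-0.2001, 0.4666, 0.8616], [-0.7052, -0.679, 0.204], [0.6802, -0.5668, 0.4649]]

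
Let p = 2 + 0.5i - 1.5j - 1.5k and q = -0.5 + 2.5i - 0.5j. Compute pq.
-3 + 4i - 4j + 4.25k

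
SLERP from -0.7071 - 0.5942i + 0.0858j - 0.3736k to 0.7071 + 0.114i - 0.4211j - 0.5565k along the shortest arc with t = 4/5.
-0.7953 - 0.2488i + 0.3894j + 0.3923k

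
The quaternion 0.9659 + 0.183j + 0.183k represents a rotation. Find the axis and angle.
axis = (0, √2/2, √2/2), θ = π/6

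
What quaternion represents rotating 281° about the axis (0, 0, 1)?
-0.7716 + 0.6361k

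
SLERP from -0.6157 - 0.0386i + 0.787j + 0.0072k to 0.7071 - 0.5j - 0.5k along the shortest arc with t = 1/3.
-0.6722 - 0.0266i + 0.7175j + 0.1805k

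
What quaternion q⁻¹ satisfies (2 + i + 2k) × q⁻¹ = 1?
0.2222 - 0.1111i - 0.2222k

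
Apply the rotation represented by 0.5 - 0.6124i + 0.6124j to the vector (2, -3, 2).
(3.975, -1.025, -0.388)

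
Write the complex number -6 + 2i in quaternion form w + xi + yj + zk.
-6 + 2i + 0j + 0k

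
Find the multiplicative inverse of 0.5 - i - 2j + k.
0.08 + 0.16i + 0.32j - 0.16k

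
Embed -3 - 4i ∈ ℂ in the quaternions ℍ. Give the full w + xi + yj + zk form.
-3 - 4i + 0j + 0k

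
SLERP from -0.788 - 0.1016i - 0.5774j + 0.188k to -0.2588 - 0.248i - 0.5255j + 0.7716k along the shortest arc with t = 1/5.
-0.7157 - 0.1403i - 0.5996j + 0.3295k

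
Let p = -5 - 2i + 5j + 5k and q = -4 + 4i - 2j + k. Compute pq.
33 + 3i + 12j - 41k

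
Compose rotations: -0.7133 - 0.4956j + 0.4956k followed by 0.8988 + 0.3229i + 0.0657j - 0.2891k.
-0.4653 - 0.341i - 0.6523j + 0.4916k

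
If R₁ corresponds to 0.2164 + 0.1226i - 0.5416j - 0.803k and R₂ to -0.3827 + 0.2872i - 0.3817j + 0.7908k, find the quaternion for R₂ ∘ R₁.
0.3103 + 0.75i + 0.4522j + 0.3697k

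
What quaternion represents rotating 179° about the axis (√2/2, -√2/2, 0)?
0.0087 + 0.7071i - 0.7071j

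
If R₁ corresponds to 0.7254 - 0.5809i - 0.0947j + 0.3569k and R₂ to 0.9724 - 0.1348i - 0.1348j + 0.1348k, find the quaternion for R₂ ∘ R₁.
0.5662 - 0.698i - 0.2201j + 0.3793k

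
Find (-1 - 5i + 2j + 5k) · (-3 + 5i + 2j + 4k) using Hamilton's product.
4 + 8i + 37j - 39k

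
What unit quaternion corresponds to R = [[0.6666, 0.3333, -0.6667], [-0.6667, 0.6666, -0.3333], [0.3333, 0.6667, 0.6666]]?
0.866 + 0.2887i - 0.2887j - 0.2887k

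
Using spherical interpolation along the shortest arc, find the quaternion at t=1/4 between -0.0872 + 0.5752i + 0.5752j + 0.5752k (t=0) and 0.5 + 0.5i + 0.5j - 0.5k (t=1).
0.0923 + 0.6645i + 0.6645j + 0.3293k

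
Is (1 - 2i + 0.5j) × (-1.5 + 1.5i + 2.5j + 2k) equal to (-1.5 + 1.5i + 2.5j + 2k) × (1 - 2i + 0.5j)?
No: pq = 0.25 + 5.5i + 5.75j - 3.75k ≠ 0.25 + 3.5i - 2.25j + 7.75k = qp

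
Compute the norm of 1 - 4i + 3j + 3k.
√35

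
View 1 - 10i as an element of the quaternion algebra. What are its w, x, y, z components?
1 - 10i + 0j + 0k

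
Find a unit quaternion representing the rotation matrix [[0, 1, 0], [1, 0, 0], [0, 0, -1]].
0.7071i + 0.7071j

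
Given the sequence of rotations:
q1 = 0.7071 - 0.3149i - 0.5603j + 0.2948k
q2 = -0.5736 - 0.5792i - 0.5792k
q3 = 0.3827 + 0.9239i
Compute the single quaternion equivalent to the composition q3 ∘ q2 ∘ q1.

q2 · q1 = -0.4172 - 0.5535i + 0.6745j - 0.2541k
q3 · q2 · q1 = 0.3517 - 0.5973i + 0.4929j + 0.5259k
0.3517 - 0.5973i + 0.4929j + 0.5259k


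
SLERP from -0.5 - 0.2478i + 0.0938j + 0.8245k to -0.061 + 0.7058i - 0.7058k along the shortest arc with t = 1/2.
-0.2363 - 0.5132i + 0.0505j + 0.8236k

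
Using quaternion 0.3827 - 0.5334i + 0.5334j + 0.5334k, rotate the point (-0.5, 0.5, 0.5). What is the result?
(-0.5, 0.5, 0.5)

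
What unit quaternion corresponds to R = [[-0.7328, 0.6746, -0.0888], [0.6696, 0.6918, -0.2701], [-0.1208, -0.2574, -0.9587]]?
0.0087 + 0.3654i + 0.9197j - 0.1434k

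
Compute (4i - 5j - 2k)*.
-4i + 5j + 2k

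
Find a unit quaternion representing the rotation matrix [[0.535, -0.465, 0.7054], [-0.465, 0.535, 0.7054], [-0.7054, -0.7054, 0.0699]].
0.7314 - 0.4822i + 0.4822j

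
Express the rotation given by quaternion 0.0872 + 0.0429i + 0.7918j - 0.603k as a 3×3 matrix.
[[-0.9811, 0.1731, 0.0864], [-0.0372, 0.2691, -0.9624], [-0.1898, -0.9474, -0.2576]]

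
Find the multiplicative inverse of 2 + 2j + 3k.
0.1176 - 0.1176j - 0.1765k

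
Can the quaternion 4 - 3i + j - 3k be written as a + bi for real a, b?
No. The quaternion 4 - 3i + j - 3k has j-coefficient y = 1 and k-coefficient z = -3, not both zero, so it does not lie in the complex subalgebra spanned by 1 and i.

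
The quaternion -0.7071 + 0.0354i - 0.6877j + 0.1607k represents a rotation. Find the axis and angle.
axis = (0.0501, -0.9725, 0.2273), θ = 3π/2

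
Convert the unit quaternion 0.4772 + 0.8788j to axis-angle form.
axis = (0, 1, 0), θ = 123°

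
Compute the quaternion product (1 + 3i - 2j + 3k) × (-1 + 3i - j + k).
-15 + i + 7j + k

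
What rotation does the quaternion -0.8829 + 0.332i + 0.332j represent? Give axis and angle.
axis = (√2/2, √2/2, 0), θ = 304°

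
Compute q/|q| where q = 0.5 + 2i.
0.2425 + 0.9701i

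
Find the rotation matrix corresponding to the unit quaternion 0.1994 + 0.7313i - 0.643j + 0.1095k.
[[0.1491, -0.9841, -0.0963], [-0.8968, -0.0936, -0.4325], [0.4166, 0.1508, -0.8965]]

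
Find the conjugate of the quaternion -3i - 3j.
3i + 3j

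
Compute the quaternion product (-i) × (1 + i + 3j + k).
1 - i + j - 3k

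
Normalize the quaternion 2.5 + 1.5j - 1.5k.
0.7625 + 0.4575j - 0.4575k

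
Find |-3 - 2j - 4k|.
√29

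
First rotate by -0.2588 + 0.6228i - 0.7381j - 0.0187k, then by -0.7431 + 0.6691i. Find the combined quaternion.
-0.2244 - 0.636i + 0.561j - 0.48k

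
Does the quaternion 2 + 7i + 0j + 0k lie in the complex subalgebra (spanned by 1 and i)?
Yes. The quaternion 2 + 7i has j- and k-coefficients y = z = 0, so it lies in the complex subalgebra spanned by 1 and i.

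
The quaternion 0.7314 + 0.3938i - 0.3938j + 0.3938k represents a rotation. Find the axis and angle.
axis = (√3/3, -√3/3, √3/3), θ = 86°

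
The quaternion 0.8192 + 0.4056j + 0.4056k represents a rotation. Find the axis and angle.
axis = (0, √2/2, √2/2), θ = 70°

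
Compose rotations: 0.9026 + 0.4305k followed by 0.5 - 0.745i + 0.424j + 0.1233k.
0.3982 - 0.4899i + 0.7034j + 0.3265k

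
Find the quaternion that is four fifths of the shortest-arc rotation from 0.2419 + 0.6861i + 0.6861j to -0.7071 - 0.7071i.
0.6467 + 0.7469i + 0.1547j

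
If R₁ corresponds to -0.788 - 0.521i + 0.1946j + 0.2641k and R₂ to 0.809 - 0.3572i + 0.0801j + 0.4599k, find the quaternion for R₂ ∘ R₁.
-0.9606 - 0.2084i - 0.051j - 0.1765k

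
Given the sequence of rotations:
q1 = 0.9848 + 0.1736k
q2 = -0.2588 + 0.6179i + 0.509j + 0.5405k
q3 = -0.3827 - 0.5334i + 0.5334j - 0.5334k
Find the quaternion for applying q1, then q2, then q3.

q2 · q1 = -0.3487 + 0.6969i + 0.394j + 0.4874k
q3 · q2 · q1 = 0.555 + 0.3894i - 0.4485j - 0.5824k
0.555 + 0.3894i - 0.4485j - 0.5824k


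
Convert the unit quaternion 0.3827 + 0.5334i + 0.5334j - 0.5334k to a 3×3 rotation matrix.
[[-0.1381, 0.9773, -0.1608], [0.1608, -0.1381, -0.9773], [-0.9773, -0.1608, -0.1381]]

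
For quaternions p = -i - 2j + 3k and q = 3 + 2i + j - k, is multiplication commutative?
No: pq = 7 - 4i - j + 12k ≠ 7 - 2i - 11j + 6k = qp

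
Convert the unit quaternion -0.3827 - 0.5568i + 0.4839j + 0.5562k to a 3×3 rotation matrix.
[[-0.087, -0.1132, -0.9898], [-0.9646, -0.2388, 0.1121], [-0.249, 0.9645, -0.0884]]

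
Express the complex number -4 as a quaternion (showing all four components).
-4 + 0i + 0j + 0k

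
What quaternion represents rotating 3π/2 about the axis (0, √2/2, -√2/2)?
-0.7071 + 0.5j - 0.5k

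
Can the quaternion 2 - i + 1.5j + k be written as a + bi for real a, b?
No. The quaternion 2 - i + 1.5j + k has j-coefficient y = 1.5 and k-coefficient z = 1, not both zero, so it does not lie in the complex subalgebra spanned by 1 and i.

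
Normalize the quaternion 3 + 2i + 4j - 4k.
0.4472 + 0.2981i + 0.5963j - 0.5963k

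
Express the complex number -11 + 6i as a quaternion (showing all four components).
-11 + 6i + 0j + 0k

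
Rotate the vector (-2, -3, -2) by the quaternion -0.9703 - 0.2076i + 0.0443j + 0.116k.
(-2.29, -1.388, -3.135)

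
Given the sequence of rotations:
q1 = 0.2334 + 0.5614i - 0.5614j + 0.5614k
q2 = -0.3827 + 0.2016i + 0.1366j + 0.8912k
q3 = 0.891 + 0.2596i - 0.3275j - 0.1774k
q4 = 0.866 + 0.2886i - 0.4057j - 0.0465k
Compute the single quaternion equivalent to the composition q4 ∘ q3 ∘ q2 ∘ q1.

q2 · q1 = -0.6261 + 0.4092i + 0.6339j - 0.1967k
q3 · q2 · q1 = -0.4914 + 0.3789i + 0.7483j + 0.2344k
q4 · q3 · q2 · q1 = -0.2204 + 0.126i + 0.7621j + 0.5955k
-0.2204 + 0.126i + 0.7621j + 0.5955k


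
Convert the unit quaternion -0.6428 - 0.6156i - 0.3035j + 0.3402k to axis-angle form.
axis = (-0.8036, -0.3962, 0.4441), θ = 260°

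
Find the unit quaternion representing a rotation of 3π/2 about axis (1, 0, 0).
-0.7071 + 0.7071i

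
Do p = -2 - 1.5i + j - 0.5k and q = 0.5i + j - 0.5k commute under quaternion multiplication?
No: pq = -0.5 - i - 3j - k ≠ -0.5 - i - j + 3k = qp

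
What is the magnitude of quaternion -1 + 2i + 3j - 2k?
√18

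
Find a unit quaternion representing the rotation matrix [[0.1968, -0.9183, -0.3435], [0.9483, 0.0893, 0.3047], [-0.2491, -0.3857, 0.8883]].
0.7373 - 0.2341i - 0.032j + 0.6329k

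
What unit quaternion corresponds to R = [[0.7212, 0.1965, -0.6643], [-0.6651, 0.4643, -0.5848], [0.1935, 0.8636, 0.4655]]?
0.8141 + 0.4448i - 0.2634j - 0.2646k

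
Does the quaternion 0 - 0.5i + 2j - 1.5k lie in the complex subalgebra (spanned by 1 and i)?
No. The quaternion -0.5i + 2j - 1.5k has j-coefficient y = 2 and k-coefficient z = -1.5, not both zero, so it does not lie in the complex subalgebra spanned by 1 and i.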